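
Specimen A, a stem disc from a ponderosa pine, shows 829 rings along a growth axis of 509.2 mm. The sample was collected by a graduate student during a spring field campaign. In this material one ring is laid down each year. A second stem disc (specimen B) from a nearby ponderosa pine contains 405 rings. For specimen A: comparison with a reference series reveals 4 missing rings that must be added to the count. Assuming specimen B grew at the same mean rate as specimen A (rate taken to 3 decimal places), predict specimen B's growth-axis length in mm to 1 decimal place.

247.5 mm

Specimen A: true ring count = 829 + 4 = 833.
A: Extension rate ≈ 509.2 / 833 = 0.611 mm per year.
B's length ≈ 0.611 × 405 = 247.5 mm.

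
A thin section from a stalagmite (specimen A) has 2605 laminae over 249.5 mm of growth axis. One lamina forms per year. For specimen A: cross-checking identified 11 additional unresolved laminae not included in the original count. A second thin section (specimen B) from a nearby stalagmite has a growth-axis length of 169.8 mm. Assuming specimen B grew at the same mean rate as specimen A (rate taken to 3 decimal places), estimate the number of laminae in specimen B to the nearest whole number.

1787 laminae

Specimen A: adjusted count: 2605 + 11 = 2616 laminae.
A: 249.5 mm over 2616 years gives 249.5 / 2616 ≈ 0.095 mm/yr.
B spans 169.8 / 0.095 = 1787.37 years ≈ 1787 laminae.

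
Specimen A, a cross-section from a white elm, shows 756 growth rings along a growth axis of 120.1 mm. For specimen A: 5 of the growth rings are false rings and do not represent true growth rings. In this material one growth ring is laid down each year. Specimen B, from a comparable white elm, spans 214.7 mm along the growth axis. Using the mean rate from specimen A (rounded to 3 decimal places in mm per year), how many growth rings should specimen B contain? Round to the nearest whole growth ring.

1342 growth rings

Specimen A: after corrections the count is 756 − 5 = 751 growth rings.
A: Extension rate ≈ 120.1 / 751 = 0.160 mm/year.
Specimen B: 214.7 mm / 0.160 mm per year = 1341.88 years ≈ 1342 growth rings.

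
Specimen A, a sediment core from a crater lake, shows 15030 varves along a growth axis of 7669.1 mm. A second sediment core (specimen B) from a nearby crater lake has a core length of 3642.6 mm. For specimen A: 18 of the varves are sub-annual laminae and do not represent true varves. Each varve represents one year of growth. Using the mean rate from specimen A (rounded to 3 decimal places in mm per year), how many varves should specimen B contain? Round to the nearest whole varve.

7128 varves

Specimen A: true varve count = 15030 − 18 = 15012.
A: Extension rate ≈ 7669.1 / 15012 = 0.511 mm/year.
B spans 3642.6 / 0.511 = 7128.38 years ≈ 7128 varves.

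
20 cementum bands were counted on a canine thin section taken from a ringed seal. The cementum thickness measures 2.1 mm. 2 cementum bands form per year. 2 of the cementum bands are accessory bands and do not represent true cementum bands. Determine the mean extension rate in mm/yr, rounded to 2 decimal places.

After corrections the count is 20 − 2 = 18 cementum bands.
Dividing by 2 cementum bands per year: 18 / 2 = 9 years.
Mean rate = 2.1 mm / 9 years ≈ 0.23 mm/yr.

0.23 mm/yr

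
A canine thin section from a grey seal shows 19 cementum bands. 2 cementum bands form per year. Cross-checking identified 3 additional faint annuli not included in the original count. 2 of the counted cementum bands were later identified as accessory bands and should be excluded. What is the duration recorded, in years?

Adjusted count: 19 − 2 + 3 = 20 cementum bands.
Dividing by 2 cementum bands per year: 20 / 2 = 10 years.

10 years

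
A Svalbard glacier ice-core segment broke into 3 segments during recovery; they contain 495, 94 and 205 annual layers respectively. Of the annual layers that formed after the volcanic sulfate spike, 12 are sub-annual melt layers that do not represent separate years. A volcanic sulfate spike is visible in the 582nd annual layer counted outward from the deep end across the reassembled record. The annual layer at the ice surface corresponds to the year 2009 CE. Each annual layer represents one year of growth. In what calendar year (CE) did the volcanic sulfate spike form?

1809 CE

Total annual layers = 495 + 94 + 205 = 794.
794 − 582 = 212 annual layers lie beyond the volcanic sulfate spike toward the ice surface.
Excluding 12 false annual layers: 212 − 12 = 200.
Counting back 200 years from 2009 CE places the volcanic sulfate spike in 2009 − 200 = 1809 CE.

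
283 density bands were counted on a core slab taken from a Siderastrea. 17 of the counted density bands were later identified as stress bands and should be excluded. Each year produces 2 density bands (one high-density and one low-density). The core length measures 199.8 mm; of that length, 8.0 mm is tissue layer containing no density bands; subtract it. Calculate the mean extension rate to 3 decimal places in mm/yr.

1.442 mm/yr

After corrections the count is 283 − 17 = 266 density bands.
266 density bands at 2 per year is 266 / 2 = 133 years.
Net length = 199.8 − 8.0 = 191.8 mm.
Mean rate = 191.8 mm / 133 years ≈ 1.442 mm/yr.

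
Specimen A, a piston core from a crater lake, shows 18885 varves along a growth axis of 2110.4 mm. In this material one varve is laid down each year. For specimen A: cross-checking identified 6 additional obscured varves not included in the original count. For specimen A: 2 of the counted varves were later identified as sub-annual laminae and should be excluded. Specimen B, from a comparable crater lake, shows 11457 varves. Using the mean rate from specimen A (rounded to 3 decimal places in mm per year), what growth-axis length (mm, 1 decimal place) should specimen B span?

1283.2 mm

Specimen A: after corrections the count is 18885 − 2 + 6 = 18889 varves.
A: Mean rate = 2110.4 mm / 18889 years ≈ 0.112 mm per year.
For B, 0.112 mm/year × 11457 years = 1283.2 mm.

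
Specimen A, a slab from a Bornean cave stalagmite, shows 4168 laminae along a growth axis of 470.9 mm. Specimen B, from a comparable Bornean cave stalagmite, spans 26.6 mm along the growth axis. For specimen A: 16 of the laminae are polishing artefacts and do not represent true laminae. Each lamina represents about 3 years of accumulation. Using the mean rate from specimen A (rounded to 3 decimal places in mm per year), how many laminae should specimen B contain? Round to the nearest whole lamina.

Specimen A: adjusted count: 4168 − 16 = 4152 laminae.
Specimen A: 4152 laminae at 3 years each span 4152 × 3 = 12456 years.
A: Extension rate ≈ 470.9 / 12456 = 0.038 mm/year.
For B, 26.6 / 0.038 = 700.00 years; at 3 years per lamina that is 700.00 / 3 ≈ 233 laminae.

233 laminae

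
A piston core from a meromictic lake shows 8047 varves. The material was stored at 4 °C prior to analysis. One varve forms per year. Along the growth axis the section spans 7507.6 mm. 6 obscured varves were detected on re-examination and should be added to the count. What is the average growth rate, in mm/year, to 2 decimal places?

0.93 mm/year

Correcting the raw count gives 8047 + 6 = 8053 true varves.
Mean rate = 7507.6 mm / 8053 years ≈ 0.93 mm/year.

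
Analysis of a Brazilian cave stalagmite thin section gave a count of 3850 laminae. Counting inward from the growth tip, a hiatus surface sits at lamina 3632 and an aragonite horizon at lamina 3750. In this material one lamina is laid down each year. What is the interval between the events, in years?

118 years

3750 − 3632 = 118 laminae lie between the two events.
At one lamina per year, 118 years elapsed between them.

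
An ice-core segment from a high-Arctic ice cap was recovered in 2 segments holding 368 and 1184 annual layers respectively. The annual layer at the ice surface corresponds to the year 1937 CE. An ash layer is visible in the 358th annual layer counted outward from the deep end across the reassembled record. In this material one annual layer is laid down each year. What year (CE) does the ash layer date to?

Total annual layers = 368 + 1184 = 1552.
1552 − 358 = 1194 annual layers lie beyond the ash layer toward the ice surface.
1937 − 1194 = 743 CE.

743 CE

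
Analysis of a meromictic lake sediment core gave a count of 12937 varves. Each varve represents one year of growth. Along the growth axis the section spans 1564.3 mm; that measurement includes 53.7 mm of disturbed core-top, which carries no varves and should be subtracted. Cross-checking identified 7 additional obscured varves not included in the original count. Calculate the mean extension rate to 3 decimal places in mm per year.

0.117 mm per year

True varve count = 12937 + 7 = 12944.
Removing the 53.7 mm offcut leaves 1564.3 − 53.7 = 1510.6 mm.
Extension rate ≈ 1510.6 / 12944 = 0.117 mm per year.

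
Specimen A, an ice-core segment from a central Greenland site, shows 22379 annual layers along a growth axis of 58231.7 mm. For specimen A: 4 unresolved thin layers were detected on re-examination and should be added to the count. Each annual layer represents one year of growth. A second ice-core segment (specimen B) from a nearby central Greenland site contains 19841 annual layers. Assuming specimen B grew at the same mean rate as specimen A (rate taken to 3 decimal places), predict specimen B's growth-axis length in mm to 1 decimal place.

51626.3 mm

Specimen A: true annual layer count = 22379 + 4 = 22383.
A: Mean rate = 58231.7 mm / 22383 years ≈ 2.602 mm/yr.
B's length ≈ 2.602 × 19841 = 51626.3 mm.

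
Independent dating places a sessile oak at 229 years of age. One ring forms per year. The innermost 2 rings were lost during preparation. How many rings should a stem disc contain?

At one ring per year, 229 years correspond to 229 rings.
Less the 2 uncaptured rings: 229 − 2 = 227.

227 rings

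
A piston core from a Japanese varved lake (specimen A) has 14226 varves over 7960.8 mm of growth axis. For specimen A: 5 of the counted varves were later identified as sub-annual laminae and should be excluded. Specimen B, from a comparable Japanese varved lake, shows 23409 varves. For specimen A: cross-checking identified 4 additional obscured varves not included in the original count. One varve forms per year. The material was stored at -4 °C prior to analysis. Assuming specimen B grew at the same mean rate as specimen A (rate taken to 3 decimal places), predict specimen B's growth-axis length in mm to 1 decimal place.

13109.0 mm

Specimen A: after corrections the count is 14226 − 5 + 4 = 14225 varves.
A: Mean rate = 7960.8 mm / 14225 years ≈ 0.560 mm/yr.
B's length ≈ 0.560 × 23409 = 13109.0 mm.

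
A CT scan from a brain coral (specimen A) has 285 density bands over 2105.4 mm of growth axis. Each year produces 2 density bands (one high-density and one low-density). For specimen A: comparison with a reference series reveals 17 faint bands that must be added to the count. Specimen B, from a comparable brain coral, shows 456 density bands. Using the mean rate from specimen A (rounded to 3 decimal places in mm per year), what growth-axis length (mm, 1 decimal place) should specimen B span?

Specimen A: true density band count = 285 + 17 = 302.
Specimen A: dividing by 2 density bands per year: 302 / 2 = 151 years.
A: Mean rate = 2105.4 mm / 151 years ≈ 13.943 mm/yr.
Specimen B: 456 density bands at 2 per year is 456 / 2 = 228 years. For B, 13.943 mm/year × 228 years = 3179.0 mm.

3179.0 mm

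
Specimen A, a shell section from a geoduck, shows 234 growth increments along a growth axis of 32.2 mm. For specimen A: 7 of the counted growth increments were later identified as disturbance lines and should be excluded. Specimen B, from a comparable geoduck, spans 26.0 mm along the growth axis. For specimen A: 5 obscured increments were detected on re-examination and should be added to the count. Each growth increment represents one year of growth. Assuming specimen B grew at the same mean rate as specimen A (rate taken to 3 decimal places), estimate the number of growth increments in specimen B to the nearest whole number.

187 growth increments

Specimen A: adjusted count: 234 − 7 + 5 = 232 growth increments.
A: 32.2 mm over 232 years gives 32.2 / 232 ≈ 0.139 mm/year.
B spans 26.0 / 0.139 = 187.05 years ≈ 187 growth increments.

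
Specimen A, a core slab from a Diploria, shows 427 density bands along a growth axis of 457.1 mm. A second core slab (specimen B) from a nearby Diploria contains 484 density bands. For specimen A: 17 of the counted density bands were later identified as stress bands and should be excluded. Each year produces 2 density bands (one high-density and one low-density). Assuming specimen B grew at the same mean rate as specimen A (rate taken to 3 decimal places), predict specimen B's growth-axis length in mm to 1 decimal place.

Specimen A: adjusted count: 427 − 17 = 410 density bands.
Specimen A: with 2 density bands per year, 410 / 2 = 205 years.
A: Mean rate = 457.1 mm / 205 years ≈ 2.230 mm per year.
Specimen B: 484 density bands at 2 per year is 484 / 2 = 242 years. For B, 2.230 mm/year × 242 years = 539.7 mm.

539.7 mm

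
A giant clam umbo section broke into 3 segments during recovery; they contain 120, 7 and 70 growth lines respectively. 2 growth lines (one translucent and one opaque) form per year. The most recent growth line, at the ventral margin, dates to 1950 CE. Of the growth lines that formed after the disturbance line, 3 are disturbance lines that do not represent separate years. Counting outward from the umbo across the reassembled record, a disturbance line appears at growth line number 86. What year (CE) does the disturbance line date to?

Total growth lines = 120 + 7 + 70 = 197.
The disturbance line sits at growth line 86 from the umbo, so 197 − 86 = 111 growth lines formed after it.
Excluding 3 false growth lines: 111 − 3 = 108.
108 growth lines at 2 per year is 108 / 2 = 54 years.
The growth line at the ventral margin is 1950 CE, so the disturbance line dates to 1950 − 54 = 1896 CE.

1896 CE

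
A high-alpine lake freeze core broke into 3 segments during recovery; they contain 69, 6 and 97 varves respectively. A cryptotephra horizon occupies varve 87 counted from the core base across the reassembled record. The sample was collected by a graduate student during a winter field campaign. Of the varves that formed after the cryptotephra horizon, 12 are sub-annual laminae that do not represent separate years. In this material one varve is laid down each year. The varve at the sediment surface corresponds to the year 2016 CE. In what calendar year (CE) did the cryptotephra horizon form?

Total varves = 69 + 6 + 97 = 172.
172 − 87 = 85 varves lie beyond the cryptotephra horizon toward the sediment surface.
Removing the 12 false varves leaves 85 − 12 = 73 true varves beyond the cryptotephra horizon.
Counting back 73 years from 2016 CE places the cryptotephra horizon in 2016 − 73 = 1943 CE.

1943 CE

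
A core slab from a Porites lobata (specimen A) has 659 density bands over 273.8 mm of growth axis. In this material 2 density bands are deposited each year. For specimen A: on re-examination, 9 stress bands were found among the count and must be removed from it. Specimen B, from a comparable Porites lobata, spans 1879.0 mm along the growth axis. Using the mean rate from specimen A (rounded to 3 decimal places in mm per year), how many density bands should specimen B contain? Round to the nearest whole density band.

Specimen A: after corrections the count is 659 − 9 = 650 density bands.
Specimen A: 650 density bands at 2 per year is 650 / 2 = 325 years.
A: 273.8 mm over 325 years gives 273.8 / 325 ≈ 0.842 mm per year.
Specimen B: 1879.0 mm / 0.842 mm per year = 2231.59 years; at 2 density bands per year that is 2231.59 × 2 ≈ 4463 density bands.

4463 density bands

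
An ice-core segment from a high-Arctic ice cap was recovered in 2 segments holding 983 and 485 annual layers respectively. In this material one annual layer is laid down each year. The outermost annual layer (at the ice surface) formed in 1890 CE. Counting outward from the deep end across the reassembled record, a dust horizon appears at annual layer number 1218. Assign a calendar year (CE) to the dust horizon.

1640 CE

Total annual layers = 983 + 485 = 1468.
Between annual layer 1218 and the ice surface there are 1468 − 1218 = 250 annual layers.
The annual layer at the ice surface is 1890 CE, so the dust horizon dates to 1890 − 250 = 1640 CE.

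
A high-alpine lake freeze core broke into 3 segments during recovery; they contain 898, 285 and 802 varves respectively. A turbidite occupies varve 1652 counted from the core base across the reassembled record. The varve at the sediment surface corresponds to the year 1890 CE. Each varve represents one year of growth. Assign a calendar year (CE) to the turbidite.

1557 CE

Total varves = 898 + 285 + 802 = 1985.
The turbidite sits at varve 1652 from the core base, so 1985 − 1652 = 333 varves formed after it.
Counting back 333 years from 1890 CE places the turbidite in 1890 − 333 = 1557 CE.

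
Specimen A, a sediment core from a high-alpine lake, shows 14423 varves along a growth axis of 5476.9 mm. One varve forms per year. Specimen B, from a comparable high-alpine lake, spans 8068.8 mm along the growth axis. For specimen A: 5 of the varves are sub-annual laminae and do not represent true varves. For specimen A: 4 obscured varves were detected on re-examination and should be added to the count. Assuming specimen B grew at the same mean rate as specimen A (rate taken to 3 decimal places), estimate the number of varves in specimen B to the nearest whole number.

21234 varves

Specimen A: true varve count = 14423 − 5 + 4 = 14422.
A: 5476.9 mm over 14422 years gives 5476.9 / 14422 ≈ 0.380 mm/year.
For B, 8068.8 / 0.380 = 21233.68 years ≈ 21234 varves.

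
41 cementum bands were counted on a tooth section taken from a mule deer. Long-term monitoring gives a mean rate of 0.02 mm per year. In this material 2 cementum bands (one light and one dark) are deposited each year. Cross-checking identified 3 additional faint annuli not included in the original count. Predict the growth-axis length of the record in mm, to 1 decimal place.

0.4 mm

Correcting the raw count gives 41 + 3 = 44 true cementum bands.
44 cementum bands at 2 per year is 44 / 2 = 22 years.
Length ≈ 0.02 × 22 = 0.4 mm.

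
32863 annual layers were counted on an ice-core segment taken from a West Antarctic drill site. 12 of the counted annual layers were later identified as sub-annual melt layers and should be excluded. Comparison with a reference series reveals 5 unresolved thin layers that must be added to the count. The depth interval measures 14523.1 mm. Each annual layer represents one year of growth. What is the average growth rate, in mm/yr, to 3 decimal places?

After corrections the count is 32863 − 12 + 5 = 32856 annual layers.
Extension rate ≈ 14523.1 / 32856 = 0.442 mm/yr.

0.442 mm/yr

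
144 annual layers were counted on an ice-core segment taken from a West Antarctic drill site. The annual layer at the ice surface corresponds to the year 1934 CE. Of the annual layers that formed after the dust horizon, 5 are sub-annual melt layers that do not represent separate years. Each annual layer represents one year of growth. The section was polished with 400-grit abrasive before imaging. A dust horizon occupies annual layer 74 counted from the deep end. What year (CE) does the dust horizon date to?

144 − 74 = 70 annual layers lie beyond the dust horizon toward the ice surface.
Excluding 5 false annual layers: 70 − 5 = 65.
The annual layer at the ice surface is 1934 CE, so the dust horizon dates to 1934 − 65 = 1869 CE.

1869 CE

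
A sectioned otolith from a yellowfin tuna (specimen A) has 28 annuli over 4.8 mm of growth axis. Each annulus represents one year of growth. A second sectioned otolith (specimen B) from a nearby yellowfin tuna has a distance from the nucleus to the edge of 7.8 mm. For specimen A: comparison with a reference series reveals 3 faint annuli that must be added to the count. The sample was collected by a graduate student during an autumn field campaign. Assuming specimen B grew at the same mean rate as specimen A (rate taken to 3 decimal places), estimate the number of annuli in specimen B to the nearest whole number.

Specimen A: true annulus count = 28 + 3 = 31.
A: Extension rate ≈ 4.8 / 31 = 0.155 mm/yr.
Specimen B: 7.8 mm / 0.155 mm per year = 50.32 years ≈ 50 annuli.

50 annuli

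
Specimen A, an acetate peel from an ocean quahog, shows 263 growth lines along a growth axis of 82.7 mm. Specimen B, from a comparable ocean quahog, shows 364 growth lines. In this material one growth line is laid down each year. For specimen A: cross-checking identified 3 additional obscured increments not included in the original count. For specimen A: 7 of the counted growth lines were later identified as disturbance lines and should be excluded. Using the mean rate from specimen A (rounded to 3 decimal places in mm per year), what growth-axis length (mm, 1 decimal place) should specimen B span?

116.1 mm

Specimen A: true growth line count = 263 − 7 + 3 = 259.
A: 82.7 mm over 259 years gives 82.7 / 259 ≈ 0.319 mm per year.
Length of B = 0.319 × 364 = 116.1 mm.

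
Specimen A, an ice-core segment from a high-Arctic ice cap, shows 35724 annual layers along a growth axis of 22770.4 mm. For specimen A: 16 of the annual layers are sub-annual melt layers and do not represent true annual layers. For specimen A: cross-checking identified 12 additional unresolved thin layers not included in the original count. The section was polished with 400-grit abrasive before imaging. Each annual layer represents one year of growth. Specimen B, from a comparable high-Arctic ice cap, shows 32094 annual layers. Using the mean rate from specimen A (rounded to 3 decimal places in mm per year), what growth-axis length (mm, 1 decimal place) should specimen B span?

Specimen A: correcting the raw count gives 35724 − 16 + 12 = 35720 true annual layers.
A: Mean rate = 22770.4 mm / 35720 years ≈ 0.637 mm per year.
B's length ≈ 0.637 × 32094 = 20443.9 mm.

20443.9 mm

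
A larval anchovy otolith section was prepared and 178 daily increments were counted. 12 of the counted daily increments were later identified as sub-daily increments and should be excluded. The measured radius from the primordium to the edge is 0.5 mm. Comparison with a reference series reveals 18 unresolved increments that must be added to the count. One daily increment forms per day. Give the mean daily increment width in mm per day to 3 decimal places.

0.003 mm per day

Adjusted count: 178 − 12 + 18 = 184 daily increments.
0.5 mm over 184 days gives 0.5 / 184 ≈ 0.003 mm per day.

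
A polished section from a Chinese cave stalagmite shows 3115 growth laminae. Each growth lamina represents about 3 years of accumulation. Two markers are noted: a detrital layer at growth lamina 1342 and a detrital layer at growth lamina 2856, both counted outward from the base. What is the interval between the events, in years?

2856 − 1342 = 1514 growth laminae lie between the two events.
At 3 years per growth lamina, 1514 × 3 = 4542 years.

4542 years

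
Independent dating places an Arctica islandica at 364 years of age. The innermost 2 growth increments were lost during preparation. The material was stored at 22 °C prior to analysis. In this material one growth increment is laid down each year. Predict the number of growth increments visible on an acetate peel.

362 growth increments

One growth increment per year gives 364 growth increments over 364 years.
364 − 2 missed = 362 growth increments expected in the prepared section.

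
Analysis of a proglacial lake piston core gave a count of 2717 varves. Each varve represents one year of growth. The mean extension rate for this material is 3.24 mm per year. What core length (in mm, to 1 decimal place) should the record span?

8803.1 mm

The record spans 2717 years at 3.24 mm per year.
2717 years at 3.24 mm/year gives 3.24 × 2717 = 8803.1 mm.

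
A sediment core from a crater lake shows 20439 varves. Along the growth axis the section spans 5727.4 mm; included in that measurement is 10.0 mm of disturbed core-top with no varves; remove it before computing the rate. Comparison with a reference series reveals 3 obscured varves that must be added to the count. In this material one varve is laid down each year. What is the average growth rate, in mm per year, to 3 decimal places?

True varve count = 20439 + 3 = 20442.
Removing the 10.0 mm offcut leaves 5727.4 − 10.0 = 5717.4 mm.
Mean rate = 5717.4 mm / 20442 years ≈ 0.280 mm per year.

0.280 mm per year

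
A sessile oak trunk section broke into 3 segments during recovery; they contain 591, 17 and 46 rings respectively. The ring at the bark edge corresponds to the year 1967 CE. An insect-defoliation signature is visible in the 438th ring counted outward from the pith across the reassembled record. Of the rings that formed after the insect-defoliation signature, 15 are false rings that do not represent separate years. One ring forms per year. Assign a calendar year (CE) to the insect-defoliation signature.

Total rings = 591 + 17 + 46 = 654.
The insect-defoliation signature sits at ring 438 from the pith, so 654 − 438 = 216 rings formed after it.
Excluding 15 false rings: 216 − 15 = 201.
1967 − 201 = 1766 CE.

1766 CE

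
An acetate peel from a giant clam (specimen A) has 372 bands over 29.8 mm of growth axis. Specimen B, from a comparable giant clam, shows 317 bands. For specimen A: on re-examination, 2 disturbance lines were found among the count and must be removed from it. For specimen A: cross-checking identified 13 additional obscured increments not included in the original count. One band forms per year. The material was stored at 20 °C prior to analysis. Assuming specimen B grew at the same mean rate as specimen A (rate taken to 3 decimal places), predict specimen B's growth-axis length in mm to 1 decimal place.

24.7 mm

Specimen A: after corrections the count is 372 − 2 + 13 = 383 bands.
A: Mean rate = 29.8 mm / 383 years ≈ 0.078 mm/yr.
B's length ≈ 0.078 × 317 = 24.7 mm.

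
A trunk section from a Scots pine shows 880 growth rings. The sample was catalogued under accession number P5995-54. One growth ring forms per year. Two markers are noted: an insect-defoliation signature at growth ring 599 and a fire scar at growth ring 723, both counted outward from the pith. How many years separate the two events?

723 − 599 = 124 growth rings lie between the two events.
At one growth ring per year, 124 years elapsed between them.

124 yr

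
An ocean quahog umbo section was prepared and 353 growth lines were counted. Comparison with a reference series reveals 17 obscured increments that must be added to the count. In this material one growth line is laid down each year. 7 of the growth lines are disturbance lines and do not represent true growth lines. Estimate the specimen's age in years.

True growth line count = 353 − 7 + 17 = 363.
At one growth line per year, that is 363 years.

363 yr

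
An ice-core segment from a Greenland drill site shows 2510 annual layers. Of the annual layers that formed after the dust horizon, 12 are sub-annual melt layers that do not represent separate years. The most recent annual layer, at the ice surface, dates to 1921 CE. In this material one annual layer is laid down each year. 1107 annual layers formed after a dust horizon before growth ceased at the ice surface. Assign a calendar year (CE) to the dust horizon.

1107 annual layers post-date the dust horizon.
Removing the 12 false annual layers leaves 1107 − 12 = 1095 true annual layers beyond the dust horizon.
The annual layer at the ice surface is 1921 CE, so the dust horizon dates to 1921 − 1095 = 826 CE.

826 CE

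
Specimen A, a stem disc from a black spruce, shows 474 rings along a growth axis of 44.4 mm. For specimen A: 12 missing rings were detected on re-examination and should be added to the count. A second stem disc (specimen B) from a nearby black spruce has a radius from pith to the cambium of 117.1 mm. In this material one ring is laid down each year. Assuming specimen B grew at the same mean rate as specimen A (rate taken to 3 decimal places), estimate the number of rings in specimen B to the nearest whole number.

1287 rings

Specimen A: true ring count = 474 + 12 = 486.
A: 44.4 mm over 486 years gives 44.4 / 486 ≈ 0.091 mm/year.
Specimen B: 117.1 mm / 0.091 mm per year = 1286.81 years ≈ 1287 rings.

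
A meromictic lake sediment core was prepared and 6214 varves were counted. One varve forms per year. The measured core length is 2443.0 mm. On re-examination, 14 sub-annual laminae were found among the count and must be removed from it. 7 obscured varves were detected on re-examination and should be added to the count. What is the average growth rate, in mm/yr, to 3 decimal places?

0.394 mm/yr

After corrections the count is 6214 − 14 + 7 = 6207 varves.
Extension rate ≈ 2443.0 / 6207 = 0.394 mm/yr.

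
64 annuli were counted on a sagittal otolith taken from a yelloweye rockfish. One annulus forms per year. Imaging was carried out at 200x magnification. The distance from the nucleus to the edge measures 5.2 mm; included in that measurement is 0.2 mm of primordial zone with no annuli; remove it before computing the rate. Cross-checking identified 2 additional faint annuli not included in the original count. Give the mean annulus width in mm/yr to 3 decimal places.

True annulus count = 64 + 2 = 66.
The growth record spans 5.2 − 0.2 = 5.0 mm.
5.0 mm over 66 years gives 5.0 / 66 ≈ 0.076 mm/yr.

0.076 mm/yr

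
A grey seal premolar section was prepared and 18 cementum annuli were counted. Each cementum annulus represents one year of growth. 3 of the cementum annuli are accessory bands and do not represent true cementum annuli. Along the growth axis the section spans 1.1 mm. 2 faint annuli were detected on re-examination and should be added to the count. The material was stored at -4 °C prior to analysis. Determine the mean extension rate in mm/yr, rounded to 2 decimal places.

Correcting the raw count gives 18 − 3 + 2 = 17 true cementum annuli.
Mean rate = 1.1 mm / 17 years ≈ 0.06 mm/yr.

0.06 mm/yr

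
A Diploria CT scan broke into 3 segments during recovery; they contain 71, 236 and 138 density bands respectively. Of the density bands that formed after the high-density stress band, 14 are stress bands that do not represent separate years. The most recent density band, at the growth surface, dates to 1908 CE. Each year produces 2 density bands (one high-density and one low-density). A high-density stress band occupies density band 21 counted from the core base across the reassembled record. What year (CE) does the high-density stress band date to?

Total density bands = 71 + 236 + 138 = 445.
445 − 21 = 424 density bands lie beyond the high-density stress band toward the growth surface.
Excluding 14 false density bands: 424 − 14 = 410.
Dividing by 2 density bands per year: 410 / 2 = 205 years.
The density band at the growth surface is 1908 CE, so the high-density stress band dates to 1908 − 205 = 1703 CE.

1703 CE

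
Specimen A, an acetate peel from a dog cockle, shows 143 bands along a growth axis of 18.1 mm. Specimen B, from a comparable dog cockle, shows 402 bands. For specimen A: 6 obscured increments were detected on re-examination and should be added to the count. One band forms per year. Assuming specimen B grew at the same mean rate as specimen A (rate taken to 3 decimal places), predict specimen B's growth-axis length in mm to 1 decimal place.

Specimen A: after corrections the count is 143 + 6 = 149 bands.
A: Extension rate ≈ 18.1 / 149 = 0.121 mm/yr.
For B, 0.121 mm/year × 402 years = 48.6 mm.

48.6 mm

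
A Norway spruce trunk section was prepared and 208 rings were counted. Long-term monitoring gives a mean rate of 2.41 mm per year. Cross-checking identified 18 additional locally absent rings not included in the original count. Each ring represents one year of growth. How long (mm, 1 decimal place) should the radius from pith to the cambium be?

Correcting the raw count gives 208 + 18 = 226 true rings.
Length ≈ 2.41 × 226 = 544.7 mm.

544.7 mm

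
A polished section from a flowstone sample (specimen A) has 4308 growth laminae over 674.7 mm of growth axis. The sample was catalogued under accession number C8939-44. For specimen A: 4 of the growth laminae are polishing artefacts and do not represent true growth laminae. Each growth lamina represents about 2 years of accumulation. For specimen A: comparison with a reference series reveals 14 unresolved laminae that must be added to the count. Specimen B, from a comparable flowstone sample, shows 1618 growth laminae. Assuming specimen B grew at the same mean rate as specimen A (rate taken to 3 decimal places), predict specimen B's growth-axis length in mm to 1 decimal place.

252.4 mm

Specimen A: true growth lamina count = 4308 − 4 + 14 = 4318.
Specimen A: at 2 years per growth lamina, 4318 × 2 = 8636 years.
A: Mean rate = 674.7 mm / 8636 years ≈ 0.078 mm/yr.
Specimen B: at 2 years per growth lamina, 1618 × 2 = 3236 years. B's length ≈ 0.078 × 3236 = 252.4 mm.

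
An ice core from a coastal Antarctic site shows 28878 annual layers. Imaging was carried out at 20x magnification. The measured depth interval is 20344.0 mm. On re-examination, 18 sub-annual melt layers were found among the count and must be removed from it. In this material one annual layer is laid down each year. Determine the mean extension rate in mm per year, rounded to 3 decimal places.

True annual layer count = 28878 − 18 = 28860.
Extension rate ≈ 20344.0 / 28860 = 0.705 mm per year.

0.705 mm per year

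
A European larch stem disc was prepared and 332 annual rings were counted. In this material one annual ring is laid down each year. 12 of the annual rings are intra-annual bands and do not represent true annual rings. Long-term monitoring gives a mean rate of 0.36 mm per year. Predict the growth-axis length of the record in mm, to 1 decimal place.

115.2 mm

True annual ring count = 332 − 12 = 320.
320 years at 0.36 mm/year gives 0.36 × 320 = 115.2 mm.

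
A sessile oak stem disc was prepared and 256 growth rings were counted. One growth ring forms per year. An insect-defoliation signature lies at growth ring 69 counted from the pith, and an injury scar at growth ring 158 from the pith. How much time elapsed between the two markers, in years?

89 years

The two markers are separated by 158 − 69 = 89 growth rings.
One growth ring per year makes the interval 89 years.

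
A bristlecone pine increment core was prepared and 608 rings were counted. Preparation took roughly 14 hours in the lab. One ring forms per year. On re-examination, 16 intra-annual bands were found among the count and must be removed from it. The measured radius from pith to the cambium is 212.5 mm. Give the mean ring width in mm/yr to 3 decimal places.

Adjusted count: 608 − 16 = 592 rings.
Extension rate ≈ 212.5 / 592 = 0.359 mm/yr.

0.359 mm/yr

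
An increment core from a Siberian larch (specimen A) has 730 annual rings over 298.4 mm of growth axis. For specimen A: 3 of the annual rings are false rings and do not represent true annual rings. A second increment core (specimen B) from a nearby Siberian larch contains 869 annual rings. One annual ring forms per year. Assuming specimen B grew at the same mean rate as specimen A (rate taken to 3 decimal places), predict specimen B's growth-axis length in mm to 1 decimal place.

Specimen A: adjusted count: 730 − 3 = 727 annual rings.
A: Mean rate = 298.4 mm / 727 years ≈ 0.410 mm per year.
Length of B = 0.410 × 869 = 356.3 mm.

356.3 mm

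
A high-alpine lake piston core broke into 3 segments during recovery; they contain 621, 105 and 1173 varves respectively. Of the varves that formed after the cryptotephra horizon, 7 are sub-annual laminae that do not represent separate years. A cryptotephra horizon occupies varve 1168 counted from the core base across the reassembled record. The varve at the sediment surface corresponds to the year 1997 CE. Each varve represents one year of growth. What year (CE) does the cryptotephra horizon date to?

Total varves = 621 + 105 + 1173 = 1899.
1899 − 1168 = 731 varves lie beyond the cryptotephra horizon toward the sediment surface.
731 − 7 false = 724 true varves after the cryptotephra horizon.
Counting back 724 years from 1997 CE places the cryptotephra horizon in 1997 − 724 = 1273 CE.

1273 CE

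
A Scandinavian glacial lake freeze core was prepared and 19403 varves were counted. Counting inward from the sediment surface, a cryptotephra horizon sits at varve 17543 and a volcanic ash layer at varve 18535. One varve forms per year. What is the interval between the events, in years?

992 years

Separation: 18535 − 17543 = 992 varves.
At one varve per year, 992 years elapsed between them.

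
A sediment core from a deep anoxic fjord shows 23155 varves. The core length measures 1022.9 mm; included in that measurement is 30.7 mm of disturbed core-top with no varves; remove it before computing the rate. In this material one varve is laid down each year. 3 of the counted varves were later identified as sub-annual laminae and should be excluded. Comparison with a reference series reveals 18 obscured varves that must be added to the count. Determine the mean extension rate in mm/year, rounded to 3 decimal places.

Adjusted count: 23155 − 3 + 18 = 23170 varves.
Removing the 30.7 mm offcut leaves 1022.9 − 30.7 = 992.2 mm.
992.2 mm over 23170 years gives 992.2 / 23170 ≈ 0.043 mm/year.

0.043 mm/year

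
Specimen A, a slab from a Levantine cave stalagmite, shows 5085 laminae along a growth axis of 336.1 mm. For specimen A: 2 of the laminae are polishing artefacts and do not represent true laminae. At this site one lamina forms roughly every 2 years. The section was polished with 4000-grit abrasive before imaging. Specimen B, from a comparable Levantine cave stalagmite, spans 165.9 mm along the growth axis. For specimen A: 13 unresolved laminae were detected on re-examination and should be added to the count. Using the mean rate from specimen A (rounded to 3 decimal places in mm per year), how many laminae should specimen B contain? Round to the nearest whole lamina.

Specimen A: adjusted count: 5085 − 2 + 13 = 5096 laminae.
Specimen A: 5096 laminae at 2 years each span 5096 × 2 = 10192 years.
A: 336.1 mm over 10192 years gives 336.1 / 10192 ≈ 0.033 mm/yr.
Specimen B: 165.9 mm / 0.033 mm per year = 5027.27 years; at 2 years per lamina that is 5027.27 / 2 ≈ 2514 laminae.

2514 laminae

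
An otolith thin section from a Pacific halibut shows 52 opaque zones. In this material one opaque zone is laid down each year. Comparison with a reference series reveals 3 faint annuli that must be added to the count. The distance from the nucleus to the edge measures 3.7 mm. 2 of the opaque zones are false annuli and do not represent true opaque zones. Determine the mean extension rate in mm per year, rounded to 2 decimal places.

After corrections the count is 52 − 2 + 3 = 53 opaque zones.
3.7 mm over 53 years gives 3.7 / 53 ≈ 0.07 mm per year.

0.07 mm per year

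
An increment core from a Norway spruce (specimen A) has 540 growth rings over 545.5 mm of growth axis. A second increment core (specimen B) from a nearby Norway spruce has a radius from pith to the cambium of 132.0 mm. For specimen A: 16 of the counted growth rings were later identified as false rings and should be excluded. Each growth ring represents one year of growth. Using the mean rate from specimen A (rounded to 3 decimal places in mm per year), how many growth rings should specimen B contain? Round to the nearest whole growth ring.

Specimen A: adjusted count: 540 − 16 = 524 growth rings.
A: 545.5 mm over 524 years gives 545.5 / 524 ≈ 1.041 mm/year.
B spans 132.0 / 1.041 = 126.80 years ≈ 127 growth rings.

127 growth rings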